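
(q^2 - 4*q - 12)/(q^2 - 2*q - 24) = (q + 2)/(q + 4)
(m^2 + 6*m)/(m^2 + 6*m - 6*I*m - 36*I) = m/(m - 6*I)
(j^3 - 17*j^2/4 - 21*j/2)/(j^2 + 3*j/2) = (4*j^2 - 17*j - 42)/(2*(2*j + 3))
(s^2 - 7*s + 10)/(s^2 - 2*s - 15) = (s - 2)/(s + 3)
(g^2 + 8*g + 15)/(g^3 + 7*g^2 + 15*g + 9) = (g + 5)/(g^2 + 4*g + 3)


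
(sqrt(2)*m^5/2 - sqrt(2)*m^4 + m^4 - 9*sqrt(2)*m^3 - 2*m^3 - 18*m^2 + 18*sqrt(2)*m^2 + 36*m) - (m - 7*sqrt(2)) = sqrt(2)*m^5/2 - sqrt(2)*m^4 + m^4 - 9*sqrt(2)*m^3 - 2*m^3 - 18*m^2 + 18*sqrt(2)*m^2 + 35*m + 7*sqrt(2)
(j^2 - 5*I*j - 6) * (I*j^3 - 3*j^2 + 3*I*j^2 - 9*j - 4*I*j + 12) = I*j^5 + 2*j^4 + 3*I*j^4 + 6*j^3 + 5*I*j^3 + 10*j^2 + 27*I*j^2 + 54*j - 36*I*j - 72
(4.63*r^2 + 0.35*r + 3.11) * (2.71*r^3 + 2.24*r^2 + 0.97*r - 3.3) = 12.5473*r^5 + 11.3197*r^4 + 13.7032*r^3 - 7.9731*r^2 + 1.8617*r - 10.263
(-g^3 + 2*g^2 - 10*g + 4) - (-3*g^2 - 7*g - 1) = -g^3 + 5*g^2 - 3*g + 5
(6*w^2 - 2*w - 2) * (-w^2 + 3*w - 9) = -6*w^4 + 20*w^3 - 58*w^2 + 12*w + 18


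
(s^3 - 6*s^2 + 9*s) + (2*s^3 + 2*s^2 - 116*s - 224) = 3*s^3 - 4*s^2 - 107*s - 224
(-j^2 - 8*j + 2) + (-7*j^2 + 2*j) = -8*j^2 - 6*j + 2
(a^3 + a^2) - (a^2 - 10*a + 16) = a^3 + 10*a - 16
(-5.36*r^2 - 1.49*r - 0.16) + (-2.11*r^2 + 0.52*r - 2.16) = -7.47*r^2 - 0.97*r - 2.32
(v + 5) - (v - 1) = 6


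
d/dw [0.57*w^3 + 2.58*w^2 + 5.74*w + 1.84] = 1.71*w^2 + 5.16*w + 5.74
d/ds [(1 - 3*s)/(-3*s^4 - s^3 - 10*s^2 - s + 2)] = (9*s^4 + 3*s^3 + 30*s^2 + 3*s - (3*s - 1)*(12*s^3 + 3*s^2 + 20*s + 1) - 6)/(3*s^4 + s^3 + 10*s^2 + s - 2)^2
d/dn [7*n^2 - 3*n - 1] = 14*n - 3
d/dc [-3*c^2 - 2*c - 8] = -6*c - 2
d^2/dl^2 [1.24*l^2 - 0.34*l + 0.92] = 2.48000000000000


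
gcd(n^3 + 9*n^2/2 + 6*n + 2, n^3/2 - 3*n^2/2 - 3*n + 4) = n + 2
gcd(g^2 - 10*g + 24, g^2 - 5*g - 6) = g - 6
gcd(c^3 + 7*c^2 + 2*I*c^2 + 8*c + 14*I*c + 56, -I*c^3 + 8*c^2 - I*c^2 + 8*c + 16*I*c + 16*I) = c + 4*I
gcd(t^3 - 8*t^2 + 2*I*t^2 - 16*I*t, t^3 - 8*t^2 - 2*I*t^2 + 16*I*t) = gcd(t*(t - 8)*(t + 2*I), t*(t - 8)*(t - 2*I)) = t^2 - 8*t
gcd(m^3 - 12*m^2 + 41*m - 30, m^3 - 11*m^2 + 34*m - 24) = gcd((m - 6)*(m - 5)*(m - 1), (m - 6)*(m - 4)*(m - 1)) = m^2 - 7*m + 6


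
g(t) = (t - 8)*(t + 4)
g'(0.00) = -4.00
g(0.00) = -32.00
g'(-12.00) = -28.00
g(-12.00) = 160.00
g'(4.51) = 5.02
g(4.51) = -29.70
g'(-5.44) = -14.88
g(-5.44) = 19.35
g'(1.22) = -1.56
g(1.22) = -35.39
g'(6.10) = 8.20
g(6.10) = -19.19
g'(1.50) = -1.00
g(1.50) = -35.75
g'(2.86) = 1.72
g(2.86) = -35.26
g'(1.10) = -1.80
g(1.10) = -35.19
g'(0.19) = -3.62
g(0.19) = -32.72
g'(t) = 2*t - 4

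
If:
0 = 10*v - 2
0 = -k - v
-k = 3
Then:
No Solution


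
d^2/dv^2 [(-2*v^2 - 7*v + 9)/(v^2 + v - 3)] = 2*(-5*v^3 + 9*v^2 - 36*v - 3)/(v^6 + 3*v^5 - 6*v^4 - 17*v^3 + 18*v^2 + 27*v - 27)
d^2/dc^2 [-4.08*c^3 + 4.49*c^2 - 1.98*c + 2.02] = 8.98 - 24.48*c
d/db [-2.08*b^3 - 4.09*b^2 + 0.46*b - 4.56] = -6.24*b^2 - 8.18*b + 0.46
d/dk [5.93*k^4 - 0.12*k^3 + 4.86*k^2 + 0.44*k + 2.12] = 23.72*k^3 - 0.36*k^2 + 9.72*k + 0.44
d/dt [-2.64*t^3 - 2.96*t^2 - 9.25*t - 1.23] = -7.92*t^2 - 5.92*t - 9.25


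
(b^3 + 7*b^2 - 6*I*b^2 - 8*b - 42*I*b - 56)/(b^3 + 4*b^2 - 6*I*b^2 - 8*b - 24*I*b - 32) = (b + 7)/(b + 4)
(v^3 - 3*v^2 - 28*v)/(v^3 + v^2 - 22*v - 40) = v*(v - 7)/(v^2 - 3*v - 10)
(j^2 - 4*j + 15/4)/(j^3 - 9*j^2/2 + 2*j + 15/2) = (j - 3/2)/(j^2 - 2*j - 3)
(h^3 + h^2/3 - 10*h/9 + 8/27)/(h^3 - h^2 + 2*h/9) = (h + 4/3)/h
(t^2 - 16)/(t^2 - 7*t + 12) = (t + 4)/(t - 3)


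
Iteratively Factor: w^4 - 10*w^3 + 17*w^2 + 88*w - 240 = (w - 5)*(w^3 - 5*w^2 - 8*w + 48) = (w - 5)*(w + 3)*(w^2 - 8*w + 16) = (w - 5)*(w - 4)*(w + 3)*(w - 4)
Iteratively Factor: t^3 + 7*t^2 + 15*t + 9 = (t + 3)*(t^2 + 4*t + 3) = (t + 1)*(t + 3)*(t + 3)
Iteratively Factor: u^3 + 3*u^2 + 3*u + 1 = (u + 1)*(u^2 + 2*u + 1) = (u + 1)^2*(u + 1)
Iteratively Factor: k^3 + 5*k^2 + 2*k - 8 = (k - 1)*(k^2 + 6*k + 8) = (k - 1)*(k + 4)*(k + 2)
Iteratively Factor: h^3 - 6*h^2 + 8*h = (h - 2)*(h^2 - 4*h) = h*(h - 2)*(h - 4)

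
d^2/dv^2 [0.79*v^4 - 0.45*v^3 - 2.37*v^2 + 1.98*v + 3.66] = 9.48*v^2 - 2.7*v - 4.74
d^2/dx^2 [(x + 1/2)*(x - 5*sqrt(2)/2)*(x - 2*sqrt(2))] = 6*x - 9*sqrt(2) + 1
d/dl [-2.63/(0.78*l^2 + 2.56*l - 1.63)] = (4.1028*l + 6.7328)/(0.78*l^2 + 2.56*l - 1.63)^2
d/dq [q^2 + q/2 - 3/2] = 2*q + 1/2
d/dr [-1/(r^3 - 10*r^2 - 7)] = r*(3*r - 20)/(-r^3 + 10*r^2 + 7)^2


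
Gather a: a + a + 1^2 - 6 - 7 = 2*a - 12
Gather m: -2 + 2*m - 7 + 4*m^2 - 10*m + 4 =4*m^2 - 8*m - 5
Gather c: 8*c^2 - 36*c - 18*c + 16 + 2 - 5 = 8*c^2 - 54*c + 13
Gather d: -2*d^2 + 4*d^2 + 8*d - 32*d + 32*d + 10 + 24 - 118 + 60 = 2*d^2 + 8*d - 24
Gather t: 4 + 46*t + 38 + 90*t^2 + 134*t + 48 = 90*t^2 + 180*t + 90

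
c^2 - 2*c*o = c*(c - 2*o)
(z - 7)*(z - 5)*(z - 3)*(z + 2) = z^4 - 13*z^3 + 41*z^2 + 37*z - 210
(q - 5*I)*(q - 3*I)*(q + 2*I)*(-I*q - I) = -I*q^4 - 6*q^3 - I*q^3 - 6*q^2 - I*q^2 - 30*q - I*q - 30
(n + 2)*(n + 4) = n^2 + 6*n + 8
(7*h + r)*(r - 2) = 7*h*r - 14*h + r^2 - 2*r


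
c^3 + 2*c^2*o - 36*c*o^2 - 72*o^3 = (c - 6*o)*(c + 2*o)*(c + 6*o)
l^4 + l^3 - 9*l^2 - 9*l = l*(l - 3)*(l + 1)*(l + 3)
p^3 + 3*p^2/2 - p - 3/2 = (p - 1)*(p + 1)*(p + 3/2)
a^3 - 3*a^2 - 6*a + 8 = (a - 4)*(a - 1)*(a + 2)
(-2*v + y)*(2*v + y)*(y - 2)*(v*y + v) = -4*v^3*y^2 + 4*v^3*y + 8*v^3 + v*y^4 - v*y^3 - 2*v*y^2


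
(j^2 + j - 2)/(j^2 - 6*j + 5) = (j + 2)/(j - 5)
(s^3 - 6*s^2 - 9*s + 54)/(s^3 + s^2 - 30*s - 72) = (s - 3)/(s + 4)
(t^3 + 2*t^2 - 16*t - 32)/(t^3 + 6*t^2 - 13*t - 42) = (t^2 - 16)/(t^2 + 4*t - 21)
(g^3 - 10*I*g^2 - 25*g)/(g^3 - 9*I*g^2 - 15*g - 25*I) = g/(g + I)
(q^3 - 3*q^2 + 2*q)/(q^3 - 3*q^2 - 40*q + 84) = q*(q - 1)/(q^2 - q - 42)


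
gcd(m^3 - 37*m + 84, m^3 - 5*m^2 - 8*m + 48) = m - 4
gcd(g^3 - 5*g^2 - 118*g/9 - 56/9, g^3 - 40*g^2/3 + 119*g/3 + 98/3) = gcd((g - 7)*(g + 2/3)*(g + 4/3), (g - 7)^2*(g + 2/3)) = g^2 - 19*g/3 - 14/3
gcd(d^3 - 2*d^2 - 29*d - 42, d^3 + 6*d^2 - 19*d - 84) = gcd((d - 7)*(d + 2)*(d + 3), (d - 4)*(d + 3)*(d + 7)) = d + 3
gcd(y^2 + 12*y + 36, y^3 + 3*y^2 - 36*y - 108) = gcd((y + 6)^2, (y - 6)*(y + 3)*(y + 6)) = y + 6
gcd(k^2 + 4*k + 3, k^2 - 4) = 1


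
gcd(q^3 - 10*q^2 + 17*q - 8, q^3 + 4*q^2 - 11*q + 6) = q^2 - 2*q + 1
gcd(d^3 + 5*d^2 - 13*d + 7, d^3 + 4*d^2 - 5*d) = d - 1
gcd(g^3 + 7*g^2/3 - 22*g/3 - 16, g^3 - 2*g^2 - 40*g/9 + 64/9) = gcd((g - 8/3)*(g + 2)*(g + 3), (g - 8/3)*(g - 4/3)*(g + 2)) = g^2 - 2*g/3 - 16/3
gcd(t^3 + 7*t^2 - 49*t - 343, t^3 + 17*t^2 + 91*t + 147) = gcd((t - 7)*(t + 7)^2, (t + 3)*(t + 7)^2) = t^2 + 14*t + 49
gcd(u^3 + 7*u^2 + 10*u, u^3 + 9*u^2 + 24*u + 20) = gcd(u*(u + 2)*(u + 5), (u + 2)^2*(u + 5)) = u^2 + 7*u + 10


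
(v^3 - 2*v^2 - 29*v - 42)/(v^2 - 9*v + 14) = (v^2 + 5*v + 6)/(v - 2)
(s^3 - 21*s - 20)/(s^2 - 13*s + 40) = (s^2 + 5*s + 4)/(s - 8)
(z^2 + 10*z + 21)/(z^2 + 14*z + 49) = (z + 3)/(z + 7)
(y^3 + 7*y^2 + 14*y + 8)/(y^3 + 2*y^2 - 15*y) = (y^3 + 7*y^2 + 14*y + 8)/(y*(y^2 + 2*y - 15))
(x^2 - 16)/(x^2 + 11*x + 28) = (x - 4)/(x + 7)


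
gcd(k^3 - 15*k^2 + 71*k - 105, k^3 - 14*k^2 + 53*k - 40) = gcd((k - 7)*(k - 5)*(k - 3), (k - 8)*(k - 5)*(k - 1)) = k - 5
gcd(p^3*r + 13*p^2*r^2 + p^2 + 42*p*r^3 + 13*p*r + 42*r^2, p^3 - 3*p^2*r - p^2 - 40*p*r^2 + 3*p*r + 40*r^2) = 1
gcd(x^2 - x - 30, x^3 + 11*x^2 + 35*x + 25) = x + 5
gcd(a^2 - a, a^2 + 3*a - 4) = a - 1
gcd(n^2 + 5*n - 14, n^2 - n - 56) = n + 7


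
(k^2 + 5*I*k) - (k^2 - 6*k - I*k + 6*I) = 6*k + 6*I*k - 6*I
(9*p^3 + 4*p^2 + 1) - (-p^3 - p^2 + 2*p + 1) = 10*p^3 + 5*p^2 - 2*p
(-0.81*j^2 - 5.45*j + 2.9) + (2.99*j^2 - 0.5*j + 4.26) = 2.18*j^2 - 5.95*j + 7.16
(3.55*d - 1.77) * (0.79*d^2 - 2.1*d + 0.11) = 2.8045*d^3 - 8.8533*d^2 + 4.1075*d - 0.1947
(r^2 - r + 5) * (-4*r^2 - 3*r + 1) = -4*r^4 + r^3 - 16*r^2 - 16*r + 5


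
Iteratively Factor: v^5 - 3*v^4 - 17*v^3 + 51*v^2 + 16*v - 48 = (v + 1)*(v^4 - 4*v^3 - 13*v^2 + 64*v - 48) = (v + 1)*(v + 4)*(v^3 - 8*v^2 + 19*v - 12) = (v - 3)*(v + 1)*(v + 4)*(v^2 - 5*v + 4) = (v - 4)*(v - 3)*(v + 1)*(v + 4)*(v - 1)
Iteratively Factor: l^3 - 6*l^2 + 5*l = (l - 5)*(l^2 - l) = l*(l - 5)*(l - 1)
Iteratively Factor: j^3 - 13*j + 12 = (j + 4)*(j^2 - 4*j + 3) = (j - 3)*(j + 4)*(j - 1)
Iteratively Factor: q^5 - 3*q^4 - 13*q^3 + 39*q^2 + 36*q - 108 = (q - 2)*(q^4 - q^3 - 15*q^2 + 9*q + 54) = (q - 3)*(q - 2)*(q^3 + 2*q^2 - 9*q - 18) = (q - 3)^2*(q - 2)*(q^2 + 5*q + 6) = (q - 3)^2*(q - 2)*(q + 2)*(q + 3)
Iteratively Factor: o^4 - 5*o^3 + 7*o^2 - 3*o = (o)*(o^3 - 5*o^2 + 7*o - 3) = o*(o - 3)*(o^2 - 2*o + 1) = o*(o - 3)*(o - 1)*(o - 1)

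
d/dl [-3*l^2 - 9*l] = -6*l - 9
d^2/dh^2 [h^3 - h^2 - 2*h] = 6*h - 2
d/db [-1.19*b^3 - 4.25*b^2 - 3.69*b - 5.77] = -3.57*b^2 - 8.5*b - 3.69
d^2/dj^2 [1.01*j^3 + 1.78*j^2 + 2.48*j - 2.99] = 6.06*j + 3.56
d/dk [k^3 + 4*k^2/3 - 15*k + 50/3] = 3*k^2 + 8*k/3 - 15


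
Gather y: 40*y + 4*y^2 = 4*y^2 + 40*y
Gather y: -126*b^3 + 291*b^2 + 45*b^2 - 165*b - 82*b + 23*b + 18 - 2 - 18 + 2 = -126*b^3 + 336*b^2 - 224*b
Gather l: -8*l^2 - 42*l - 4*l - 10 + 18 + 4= -8*l^2 - 46*l + 12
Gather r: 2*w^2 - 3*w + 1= 2*w^2 - 3*w + 1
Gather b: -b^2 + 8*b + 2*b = -b^2 + 10*b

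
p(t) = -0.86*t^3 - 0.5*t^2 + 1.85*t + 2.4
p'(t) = -2.58*t^2 - 1.0*t + 1.85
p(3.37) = -29.96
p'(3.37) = -30.82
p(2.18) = -4.85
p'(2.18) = -12.59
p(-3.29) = 21.53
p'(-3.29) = -22.79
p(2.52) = -9.88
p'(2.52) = -17.05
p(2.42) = -8.24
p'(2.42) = -15.68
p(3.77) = -43.81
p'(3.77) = -38.59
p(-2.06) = 3.99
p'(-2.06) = -7.04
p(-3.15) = 18.49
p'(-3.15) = -20.60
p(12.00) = -1533.48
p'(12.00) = -381.67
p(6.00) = -190.26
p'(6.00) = -97.03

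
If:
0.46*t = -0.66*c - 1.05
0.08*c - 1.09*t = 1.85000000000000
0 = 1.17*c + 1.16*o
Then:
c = -0.39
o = 0.39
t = -1.73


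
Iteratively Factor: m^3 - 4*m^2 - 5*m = (m)*(m^2 - 4*m - 5) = m*(m + 1)*(m - 5)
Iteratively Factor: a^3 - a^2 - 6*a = (a + 2)*(a^2 - 3*a) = a*(a + 2)*(a - 3)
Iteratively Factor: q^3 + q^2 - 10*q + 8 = (q + 4)*(q^2 - 3*q + 2) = (q - 2)*(q + 4)*(q - 1)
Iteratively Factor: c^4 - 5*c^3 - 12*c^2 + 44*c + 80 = (c - 5)*(c^3 - 12*c - 16) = (c - 5)*(c + 2)*(c^2 - 2*c - 8) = (c - 5)*(c - 4)*(c + 2)*(c + 2)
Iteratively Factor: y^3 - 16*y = (y)*(y^2 - 16) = y*(y - 4)*(y + 4)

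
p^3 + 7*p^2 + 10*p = p*(p + 2)*(p + 5)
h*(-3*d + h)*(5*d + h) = -15*d^2*h + 2*d*h^2 + h^3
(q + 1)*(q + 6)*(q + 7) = q^3 + 14*q^2 + 55*q + 42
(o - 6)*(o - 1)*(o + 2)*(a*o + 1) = a*o^4 - 5*a*o^3 - 8*a*o^2 + 12*a*o + o^3 - 5*o^2 - 8*o + 12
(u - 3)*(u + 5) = u^2 + 2*u - 15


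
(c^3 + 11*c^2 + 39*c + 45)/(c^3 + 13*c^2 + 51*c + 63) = (c + 5)/(c + 7)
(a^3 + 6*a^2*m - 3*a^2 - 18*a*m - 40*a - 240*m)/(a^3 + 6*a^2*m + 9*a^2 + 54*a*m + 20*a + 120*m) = (a - 8)/(a + 4)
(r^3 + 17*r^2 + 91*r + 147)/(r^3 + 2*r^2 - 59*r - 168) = (r + 7)/(r - 8)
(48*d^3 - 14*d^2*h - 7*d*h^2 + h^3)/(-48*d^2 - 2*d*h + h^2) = (-6*d^2 + d*h + h^2)/(6*d + h)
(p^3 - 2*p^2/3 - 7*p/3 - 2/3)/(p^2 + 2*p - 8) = (3*p^2 + 4*p + 1)/(3*(p + 4))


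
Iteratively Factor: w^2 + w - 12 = (w - 3)*(w + 4)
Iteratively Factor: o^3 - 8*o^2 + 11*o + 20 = (o - 4)*(o^2 - 4*o - 5) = (o - 5)*(o - 4)*(o + 1)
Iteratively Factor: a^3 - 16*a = (a - 4)*(a^2 + 4*a) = a*(a - 4)*(a + 4)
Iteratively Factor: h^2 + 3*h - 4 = (h + 4)*(h - 1)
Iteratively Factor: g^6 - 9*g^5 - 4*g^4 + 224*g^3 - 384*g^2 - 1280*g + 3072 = (g - 4)*(g^5 - 5*g^4 - 24*g^3 + 128*g^2 + 128*g - 768) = (g - 4)*(g + 4)*(g^4 - 9*g^3 + 12*g^2 + 80*g - 192) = (g - 4)^2*(g + 4)*(g^3 - 5*g^2 - 8*g + 48) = (g - 4)^3*(g + 4)*(g^2 - g - 12) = (g - 4)^3*(g + 3)*(g + 4)*(g - 4)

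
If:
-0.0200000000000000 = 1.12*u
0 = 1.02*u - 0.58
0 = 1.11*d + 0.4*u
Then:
No Solution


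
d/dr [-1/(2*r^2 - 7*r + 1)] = (4*r - 7)/(2*r^2 - 7*r + 1)^2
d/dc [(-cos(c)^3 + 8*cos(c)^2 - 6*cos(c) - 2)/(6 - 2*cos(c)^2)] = (-cos(c)^4 + 15*cos(c)^2 - 44*cos(c) + 18)*sin(c)/(2*(sin(c)^2 + 2)^2)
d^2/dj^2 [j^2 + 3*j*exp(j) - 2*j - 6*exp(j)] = 3*j*exp(j) + 2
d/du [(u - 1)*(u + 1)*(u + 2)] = 3*u^2 + 4*u - 1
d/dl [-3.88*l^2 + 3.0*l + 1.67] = 3.0 - 7.76*l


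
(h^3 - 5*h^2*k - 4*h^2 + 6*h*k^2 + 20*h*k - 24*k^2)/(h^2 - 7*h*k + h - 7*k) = (h^3 - 5*h^2*k - 4*h^2 + 6*h*k^2 + 20*h*k - 24*k^2)/(h^2 - 7*h*k + h - 7*k)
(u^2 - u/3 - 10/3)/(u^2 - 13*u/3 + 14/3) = (3*u + 5)/(3*u - 7)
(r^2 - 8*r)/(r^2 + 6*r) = (r - 8)/(r + 6)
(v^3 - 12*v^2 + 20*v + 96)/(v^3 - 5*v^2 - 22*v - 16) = (v - 6)/(v + 1)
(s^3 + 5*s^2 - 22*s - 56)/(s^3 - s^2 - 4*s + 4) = (s^2 + 3*s - 28)/(s^2 - 3*s + 2)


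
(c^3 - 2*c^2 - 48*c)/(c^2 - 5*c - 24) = c*(c + 6)/(c + 3)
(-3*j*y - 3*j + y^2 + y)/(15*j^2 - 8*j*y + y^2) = (y + 1)/(-5*j + y)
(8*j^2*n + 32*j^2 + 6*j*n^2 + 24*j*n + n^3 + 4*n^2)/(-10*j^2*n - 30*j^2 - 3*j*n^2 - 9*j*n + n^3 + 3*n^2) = (-4*j*n - 16*j - n^2 - 4*n)/(5*j*n + 15*j - n^2 - 3*n)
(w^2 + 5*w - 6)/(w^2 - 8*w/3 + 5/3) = 3*(w + 6)/(3*w - 5)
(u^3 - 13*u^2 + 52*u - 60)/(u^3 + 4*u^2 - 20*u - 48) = (u^3 - 13*u^2 + 52*u - 60)/(u^3 + 4*u^2 - 20*u - 48)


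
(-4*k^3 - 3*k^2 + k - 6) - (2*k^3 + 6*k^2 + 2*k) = -6*k^3 - 9*k^2 - k - 6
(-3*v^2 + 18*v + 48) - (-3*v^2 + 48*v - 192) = 240 - 30*v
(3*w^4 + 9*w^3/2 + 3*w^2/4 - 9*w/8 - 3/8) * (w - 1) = 3*w^5 + 3*w^4/2 - 15*w^3/4 - 15*w^2/8 + 3*w/4 + 3/8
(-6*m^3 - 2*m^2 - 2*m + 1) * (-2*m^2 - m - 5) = 12*m^5 + 10*m^4 + 36*m^3 + 10*m^2 + 9*m - 5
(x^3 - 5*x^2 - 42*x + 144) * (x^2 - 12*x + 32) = x^5 - 17*x^4 + 50*x^3 + 488*x^2 - 3072*x + 4608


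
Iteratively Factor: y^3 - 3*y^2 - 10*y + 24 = (y + 3)*(y^2 - 6*y + 8) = (y - 2)*(y + 3)*(y - 4)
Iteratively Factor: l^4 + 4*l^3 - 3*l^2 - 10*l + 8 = (l + 4)*(l^3 - 3*l + 2) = (l - 1)*(l + 4)*(l^2 + l - 2) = (l - 1)^2*(l + 4)*(l + 2)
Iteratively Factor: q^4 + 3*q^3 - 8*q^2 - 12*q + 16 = (q + 2)*(q^3 + q^2 - 10*q + 8) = (q - 1)*(q + 2)*(q^2 + 2*q - 8) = (q - 2)*(q - 1)*(q + 2)*(q + 4)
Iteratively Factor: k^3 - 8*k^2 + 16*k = (k - 4)*(k^2 - 4*k) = k*(k - 4)*(k - 4)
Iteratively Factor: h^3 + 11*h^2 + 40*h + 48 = (h + 3)*(h^2 + 8*h + 16) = (h + 3)*(h + 4)*(h + 4)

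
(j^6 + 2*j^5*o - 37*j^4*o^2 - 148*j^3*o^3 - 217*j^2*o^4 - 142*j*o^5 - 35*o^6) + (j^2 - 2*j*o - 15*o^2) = j^6 + 2*j^5*o - 37*j^4*o^2 - 148*j^3*o^3 - 217*j^2*o^4 + j^2 - 142*j*o^5 - 2*j*o - 35*o^6 - 15*o^2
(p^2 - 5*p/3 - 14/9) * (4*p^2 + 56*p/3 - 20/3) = 4*p^4 + 12*p^3 - 44*p^2 - 484*p/27 + 280/27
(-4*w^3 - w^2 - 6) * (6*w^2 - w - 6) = -24*w^5 - 2*w^4 + 25*w^3 - 30*w^2 + 6*w + 36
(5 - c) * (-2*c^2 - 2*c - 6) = 2*c^3 - 8*c^2 - 4*c - 30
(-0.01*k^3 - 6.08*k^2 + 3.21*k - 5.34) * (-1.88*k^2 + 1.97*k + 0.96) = 0.0188*k^5 + 11.4107*k^4 - 18.022*k^3 + 10.5261*k^2 - 7.4382*k - 5.1264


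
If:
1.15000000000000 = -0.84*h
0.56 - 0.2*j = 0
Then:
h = -1.37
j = 2.80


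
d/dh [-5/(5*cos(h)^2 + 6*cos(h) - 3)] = -10*(5*cos(h) + 3)*sin(h)/(5*cos(h)^2 + 6*cos(h) - 3)^2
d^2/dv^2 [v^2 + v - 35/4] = 2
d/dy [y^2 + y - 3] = 2*y + 1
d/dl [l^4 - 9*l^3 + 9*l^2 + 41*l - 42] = 4*l^3 - 27*l^2 + 18*l + 41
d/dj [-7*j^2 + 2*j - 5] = 2 - 14*j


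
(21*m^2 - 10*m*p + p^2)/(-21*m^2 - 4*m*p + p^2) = (-3*m + p)/(3*m + p)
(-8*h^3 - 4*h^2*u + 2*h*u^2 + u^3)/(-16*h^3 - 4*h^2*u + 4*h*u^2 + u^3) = (2*h + u)/(4*h + u)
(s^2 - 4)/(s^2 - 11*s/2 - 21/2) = 2*(4 - s^2)/(-2*s^2 + 11*s + 21)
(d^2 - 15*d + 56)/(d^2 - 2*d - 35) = (d - 8)/(d + 5)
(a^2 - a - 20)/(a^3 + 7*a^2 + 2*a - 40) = (a - 5)/(a^2 + 3*a - 10)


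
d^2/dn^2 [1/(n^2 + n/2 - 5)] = 4*(-4*n^2 - 2*n + (4*n + 1)^2 + 20)/(2*n^2 + n - 10)^3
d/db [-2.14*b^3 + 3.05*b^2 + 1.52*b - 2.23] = -6.42*b^2 + 6.1*b + 1.52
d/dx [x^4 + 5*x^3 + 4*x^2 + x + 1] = 4*x^3 + 15*x^2 + 8*x + 1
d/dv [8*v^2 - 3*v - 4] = 16*v - 3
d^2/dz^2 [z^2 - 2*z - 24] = 2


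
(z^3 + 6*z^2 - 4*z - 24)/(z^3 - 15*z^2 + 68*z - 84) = (z^2 + 8*z + 12)/(z^2 - 13*z + 42)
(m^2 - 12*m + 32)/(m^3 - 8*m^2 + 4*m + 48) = (m - 8)/(m^2 - 4*m - 12)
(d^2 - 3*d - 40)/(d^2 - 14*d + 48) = (d + 5)/(d - 6)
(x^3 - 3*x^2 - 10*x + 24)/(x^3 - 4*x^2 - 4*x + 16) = (x + 3)/(x + 2)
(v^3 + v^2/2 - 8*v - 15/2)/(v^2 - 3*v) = v + 7/2 + 5/(2*v)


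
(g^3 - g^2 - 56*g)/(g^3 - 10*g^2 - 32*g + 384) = g*(g + 7)/(g^2 - 2*g - 48)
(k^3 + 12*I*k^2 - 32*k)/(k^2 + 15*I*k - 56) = k*(k + 4*I)/(k + 7*I)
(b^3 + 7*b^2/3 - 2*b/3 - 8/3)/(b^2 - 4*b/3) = (3*b^3 + 7*b^2 - 2*b - 8)/(b*(3*b - 4))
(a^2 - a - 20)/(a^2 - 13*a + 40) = (a + 4)/(a - 8)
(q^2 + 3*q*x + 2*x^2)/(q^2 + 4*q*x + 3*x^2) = (q + 2*x)/(q + 3*x)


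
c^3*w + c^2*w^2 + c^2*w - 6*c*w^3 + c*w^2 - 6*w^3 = (c - 2*w)*(c + 3*w)*(c*w + w)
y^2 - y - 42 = (y - 7)*(y + 6)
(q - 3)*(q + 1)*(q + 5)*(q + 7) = q^4 + 10*q^3 + 8*q^2 - 106*q - 105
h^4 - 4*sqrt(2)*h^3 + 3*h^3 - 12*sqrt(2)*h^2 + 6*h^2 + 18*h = h*(h + 3)*(h - 3*sqrt(2))*(h - sqrt(2))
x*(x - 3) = x^2 - 3*x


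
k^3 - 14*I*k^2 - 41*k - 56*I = (k - 8*I)*(k - 7*I)*(k + I)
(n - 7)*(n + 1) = n^2 - 6*n - 7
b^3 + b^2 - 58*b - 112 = (b - 8)*(b + 2)*(b + 7)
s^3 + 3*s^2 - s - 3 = (s - 1)*(s + 1)*(s + 3)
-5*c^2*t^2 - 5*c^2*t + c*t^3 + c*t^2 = t*(-5*c + t)*(c*t + c)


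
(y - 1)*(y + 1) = y^2 - 1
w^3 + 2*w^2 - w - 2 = (w - 1)*(w + 1)*(w + 2)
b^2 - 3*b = b*(b - 3)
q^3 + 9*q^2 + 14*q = q*(q + 2)*(q + 7)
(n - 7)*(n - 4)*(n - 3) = n^3 - 14*n^2 + 61*n - 84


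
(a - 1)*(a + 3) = a^2 + 2*a - 3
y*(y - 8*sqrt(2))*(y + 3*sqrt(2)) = y^3 - 5*sqrt(2)*y^2 - 48*y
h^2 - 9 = (h - 3)*(h + 3)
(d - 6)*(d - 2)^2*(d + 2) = d^4 - 8*d^3 + 8*d^2 + 32*d - 48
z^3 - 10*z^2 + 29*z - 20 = (z - 5)*(z - 4)*(z - 1)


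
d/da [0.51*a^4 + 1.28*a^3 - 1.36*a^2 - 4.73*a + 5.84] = 2.04*a^3 + 3.84*a^2 - 2.72*a - 4.73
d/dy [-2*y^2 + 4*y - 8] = 4 - 4*y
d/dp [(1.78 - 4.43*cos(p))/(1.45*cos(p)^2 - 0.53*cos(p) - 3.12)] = (-6.4235*cos(p)^2 + 5.162*cos(p) - 14.765)*sin(p)/(2.1025*cos(p)^4 - 1.537*cos(p)^3 - 8.7671*cos(p)^2 + 3.3072*cos(p) + 9.7344)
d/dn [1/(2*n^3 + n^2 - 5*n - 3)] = (-6*n^2 - 2*n + 5)/(2*n^3 + n^2 - 5*n - 3)^2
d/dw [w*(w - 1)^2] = (w - 1)*(3*w - 1)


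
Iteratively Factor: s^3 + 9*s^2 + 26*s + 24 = (s + 3)*(s^2 + 6*s + 8) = (s + 2)*(s + 3)*(s + 4)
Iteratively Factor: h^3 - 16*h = (h + 4)*(h^2 - 4*h) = h*(h + 4)*(h - 4)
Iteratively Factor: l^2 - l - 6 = (l - 3)*(l + 2)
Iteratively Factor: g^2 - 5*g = (g)*(g - 5)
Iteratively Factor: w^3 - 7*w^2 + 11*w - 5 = (w - 1)*(w^2 - 6*w + 5) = (w - 5)*(w - 1)*(w - 1)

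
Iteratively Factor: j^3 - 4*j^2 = (j)*(j^2 - 4*j) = j*(j - 4)*(j)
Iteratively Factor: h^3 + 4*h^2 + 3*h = (h)*(h^2 + 4*h + 3) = h*(h + 3)*(h + 1)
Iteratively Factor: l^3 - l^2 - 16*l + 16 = (l - 4)*(l^2 + 3*l - 4) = (l - 4)*(l - 1)*(l + 4)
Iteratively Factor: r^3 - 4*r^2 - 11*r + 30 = (r - 2)*(r^2 - 2*r - 15) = (r - 5)*(r - 2)*(r + 3)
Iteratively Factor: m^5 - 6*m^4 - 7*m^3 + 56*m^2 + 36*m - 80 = (m + 2)*(m^4 - 8*m^3 + 9*m^2 + 38*m - 40) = (m - 1)*(m + 2)*(m^3 - 7*m^2 + 2*m + 40) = (m - 4)*(m - 1)*(m + 2)*(m^2 - 3*m - 10) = (m - 4)*(m - 1)*(m + 2)^2*(m - 5)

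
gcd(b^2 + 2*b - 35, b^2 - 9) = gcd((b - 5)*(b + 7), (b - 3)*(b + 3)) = 1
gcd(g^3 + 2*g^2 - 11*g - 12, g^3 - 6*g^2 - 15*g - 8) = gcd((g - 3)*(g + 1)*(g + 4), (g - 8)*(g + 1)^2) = g + 1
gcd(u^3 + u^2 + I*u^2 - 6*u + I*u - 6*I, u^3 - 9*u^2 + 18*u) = 1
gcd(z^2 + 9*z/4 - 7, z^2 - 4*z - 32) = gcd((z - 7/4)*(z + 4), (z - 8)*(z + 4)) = z + 4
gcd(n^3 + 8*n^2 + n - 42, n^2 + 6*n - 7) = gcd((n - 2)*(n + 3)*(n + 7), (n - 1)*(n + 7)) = n + 7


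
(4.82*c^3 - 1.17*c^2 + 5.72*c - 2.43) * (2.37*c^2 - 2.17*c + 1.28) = 11.4234*c^5 - 13.2323*c^4 + 22.2649*c^3 - 19.6691*c^2 + 12.5947*c - 3.1104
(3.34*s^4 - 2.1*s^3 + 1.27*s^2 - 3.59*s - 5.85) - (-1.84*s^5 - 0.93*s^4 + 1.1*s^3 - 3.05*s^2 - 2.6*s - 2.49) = 1.84*s^5 + 4.27*s^4 - 3.2*s^3 + 4.32*s^2 - 0.99*s - 3.36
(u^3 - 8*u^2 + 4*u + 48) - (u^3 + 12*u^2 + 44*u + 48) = -20*u^2 - 40*u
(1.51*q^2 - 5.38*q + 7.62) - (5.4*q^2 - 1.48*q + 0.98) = -3.89*q^2 - 3.9*q + 6.64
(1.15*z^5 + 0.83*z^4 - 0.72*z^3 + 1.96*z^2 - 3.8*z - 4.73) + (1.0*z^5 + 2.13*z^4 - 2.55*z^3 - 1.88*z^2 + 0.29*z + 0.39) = 2.15*z^5 + 2.96*z^4 - 3.27*z^3 + 0.0800000000000001*z^2 - 3.51*z - 4.34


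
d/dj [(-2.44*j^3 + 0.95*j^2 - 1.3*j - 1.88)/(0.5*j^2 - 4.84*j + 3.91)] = (-1.22*j^4 + 23.6192*j^3 - 32.5692*j^2 + 9.309*j - 14.1822)/(0.25*j^4 - 4.84*j^3 + 27.3356*j^2 - 37.8488*j + 15.2881)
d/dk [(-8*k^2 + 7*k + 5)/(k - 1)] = 4*(-2*k^2 + 4*k - 3)/(k^2 - 2*k + 1)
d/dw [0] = 0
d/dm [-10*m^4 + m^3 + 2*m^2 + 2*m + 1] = -40*m^3 + 3*m^2 + 4*m + 2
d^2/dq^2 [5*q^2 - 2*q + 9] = 10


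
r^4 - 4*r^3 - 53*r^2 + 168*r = r*(r - 8)*(r - 3)*(r + 7)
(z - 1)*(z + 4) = z^2 + 3*z - 4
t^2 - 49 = (t - 7)*(t + 7)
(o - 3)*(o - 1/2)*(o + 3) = o^3 - o^2/2 - 9*o + 9/2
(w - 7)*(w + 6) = w^2 - w - 42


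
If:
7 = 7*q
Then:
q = 1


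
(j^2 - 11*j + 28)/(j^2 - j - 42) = (j - 4)/(j + 6)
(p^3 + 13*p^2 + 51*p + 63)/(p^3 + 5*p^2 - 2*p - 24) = (p^2 + 10*p + 21)/(p^2 + 2*p - 8)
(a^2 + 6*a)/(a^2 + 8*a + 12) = a/(a + 2)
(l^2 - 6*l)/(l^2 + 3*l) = (l - 6)/(l + 3)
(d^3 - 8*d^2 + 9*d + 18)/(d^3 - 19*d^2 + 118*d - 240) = (d^2 - 2*d - 3)/(d^2 - 13*d + 40)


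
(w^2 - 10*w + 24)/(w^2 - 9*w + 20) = (w - 6)/(w - 5)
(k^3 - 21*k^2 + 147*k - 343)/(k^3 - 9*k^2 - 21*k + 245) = (k - 7)/(k + 5)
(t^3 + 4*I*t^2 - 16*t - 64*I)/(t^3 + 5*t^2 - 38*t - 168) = (t^2 + 4*t*(-1 + I) - 16*I)/(t^2 + t - 42)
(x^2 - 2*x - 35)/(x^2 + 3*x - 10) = (x - 7)/(x - 2)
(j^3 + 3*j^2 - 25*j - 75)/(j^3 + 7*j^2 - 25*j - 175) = (j + 3)/(j + 7)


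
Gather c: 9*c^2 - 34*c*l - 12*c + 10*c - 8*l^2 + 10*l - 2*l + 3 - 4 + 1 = 9*c^2 + c*(-34*l - 2) - 8*l^2 + 8*l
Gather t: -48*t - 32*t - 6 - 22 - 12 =-80*t - 40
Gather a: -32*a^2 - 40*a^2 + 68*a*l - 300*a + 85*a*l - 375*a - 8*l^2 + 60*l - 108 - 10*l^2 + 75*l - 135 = -72*a^2 + a*(153*l - 675) - 18*l^2 + 135*l - 243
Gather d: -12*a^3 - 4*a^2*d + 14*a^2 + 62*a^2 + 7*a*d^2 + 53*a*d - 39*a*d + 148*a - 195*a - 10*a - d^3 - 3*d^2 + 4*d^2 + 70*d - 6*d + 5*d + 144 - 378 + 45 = -12*a^3 + 76*a^2 - 57*a - d^3 + d^2*(7*a + 1) + d*(-4*a^2 + 14*a + 69) - 189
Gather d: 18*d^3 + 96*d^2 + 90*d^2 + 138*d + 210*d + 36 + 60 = 18*d^3 + 186*d^2 + 348*d + 96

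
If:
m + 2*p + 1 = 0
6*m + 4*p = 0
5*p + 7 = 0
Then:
No Solution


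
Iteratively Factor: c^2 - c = (c - 1)*(c)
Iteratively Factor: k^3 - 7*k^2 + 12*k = (k - 4)*(k^2 - 3*k) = k*(k - 4)*(k - 3)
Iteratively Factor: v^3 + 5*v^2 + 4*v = (v + 4)*(v^2 + v) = (v + 1)*(v + 4)*(v)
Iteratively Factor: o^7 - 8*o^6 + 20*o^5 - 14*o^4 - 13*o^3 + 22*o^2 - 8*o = (o + 1)*(o^6 - 9*o^5 + 29*o^4 - 43*o^3 + 30*o^2 - 8*o) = (o - 1)*(o + 1)*(o^5 - 8*o^4 + 21*o^3 - 22*o^2 + 8*o) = (o - 1)^2*(o + 1)*(o^4 - 7*o^3 + 14*o^2 - 8*o) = (o - 2)*(o - 1)^2*(o + 1)*(o^3 - 5*o^2 + 4*o) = o*(o - 2)*(o - 1)^2*(o + 1)*(o^2 - 5*o + 4) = o*(o - 2)*(o - 1)^3*(o + 1)*(o - 4)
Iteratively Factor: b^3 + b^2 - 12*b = (b + 4)*(b^2 - 3*b) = (b - 3)*(b + 4)*(b)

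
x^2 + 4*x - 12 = (x - 2)*(x + 6)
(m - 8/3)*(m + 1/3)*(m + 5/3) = m^3 - 2*m^2/3 - 43*m/9 - 40/27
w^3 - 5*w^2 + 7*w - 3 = (w - 3)*(w - 1)^2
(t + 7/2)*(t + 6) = t^2 + 19*t/2 + 21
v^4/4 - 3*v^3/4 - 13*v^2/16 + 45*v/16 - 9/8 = (v/4 + 1/2)*(v - 3)*(v - 3/2)*(v - 1/2)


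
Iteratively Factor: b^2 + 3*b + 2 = (b + 1)*(b + 2)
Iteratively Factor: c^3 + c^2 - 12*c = (c + 4)*(c^2 - 3*c) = (c - 3)*(c + 4)*(c)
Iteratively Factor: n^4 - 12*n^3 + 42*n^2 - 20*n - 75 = (n - 5)*(n^3 - 7*n^2 + 7*n + 15) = (n - 5)*(n - 3)*(n^2 - 4*n - 5) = (n - 5)*(n - 3)*(n + 1)*(n - 5)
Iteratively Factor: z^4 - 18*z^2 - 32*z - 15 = (z + 3)*(z^3 - 3*z^2 - 9*z - 5) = (z - 5)*(z + 3)*(z^2 + 2*z + 1) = (z - 5)*(z + 1)*(z + 3)*(z + 1)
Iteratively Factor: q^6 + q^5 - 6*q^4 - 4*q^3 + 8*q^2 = (q + 2)*(q^5 - q^4 - 4*q^3 + 4*q^2) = (q - 1)*(q + 2)*(q^4 - 4*q^2) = q*(q - 1)*(q + 2)*(q^3 - 4*q) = q*(q - 2)*(q - 1)*(q + 2)*(q^2 + 2*q) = q^2*(q - 2)*(q - 1)*(q + 2)*(q + 2)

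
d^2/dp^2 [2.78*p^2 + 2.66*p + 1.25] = 5.56000000000000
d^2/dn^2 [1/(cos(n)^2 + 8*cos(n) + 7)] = 2*(-2*sin(n)^4 + 19*sin(n)^2 + 43*cos(n) - 3*cos(3*n) + 40)/((cos(n) + 1)^3*(cos(n) + 7)^3)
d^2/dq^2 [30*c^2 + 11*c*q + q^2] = 2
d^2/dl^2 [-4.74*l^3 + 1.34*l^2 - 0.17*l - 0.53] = 2.68 - 28.44*l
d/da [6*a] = 6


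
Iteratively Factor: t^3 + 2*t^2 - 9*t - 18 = (t - 3)*(t^2 + 5*t + 6) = (t - 3)*(t + 3)*(t + 2)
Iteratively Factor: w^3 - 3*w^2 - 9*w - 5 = (w + 1)*(w^2 - 4*w - 5) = (w + 1)^2*(w - 5)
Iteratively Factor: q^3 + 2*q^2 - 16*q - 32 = (q + 2)*(q^2 - 16) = (q + 2)*(q + 4)*(q - 4)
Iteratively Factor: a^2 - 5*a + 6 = (a - 2)*(a - 3)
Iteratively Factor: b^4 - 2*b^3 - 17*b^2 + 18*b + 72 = (b + 2)*(b^3 - 4*b^2 - 9*b + 36) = (b + 2)*(b + 3)*(b^2 - 7*b + 12) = (b - 3)*(b + 2)*(b + 3)*(b - 4)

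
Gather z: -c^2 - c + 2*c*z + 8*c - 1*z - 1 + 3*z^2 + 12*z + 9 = -c^2 + 7*c + 3*z^2 + z*(2*c + 11) + 8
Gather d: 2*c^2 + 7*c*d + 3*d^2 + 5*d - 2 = 2*c^2 + 3*d^2 + d*(7*c + 5) - 2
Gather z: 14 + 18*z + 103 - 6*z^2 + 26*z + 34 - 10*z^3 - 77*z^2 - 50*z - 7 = -10*z^3 - 83*z^2 - 6*z + 144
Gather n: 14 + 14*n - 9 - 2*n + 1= 12*n + 6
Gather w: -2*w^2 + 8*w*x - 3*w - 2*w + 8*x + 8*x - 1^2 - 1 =-2*w^2 + w*(8*x - 5) + 16*x - 2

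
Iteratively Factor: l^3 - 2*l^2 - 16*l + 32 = (l + 4)*(l^2 - 6*l + 8) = (l - 2)*(l + 4)*(l - 4)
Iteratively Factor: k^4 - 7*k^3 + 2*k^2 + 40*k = (k)*(k^3 - 7*k^2 + 2*k + 40) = k*(k - 5)*(k^2 - 2*k - 8) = k*(k - 5)*(k + 2)*(k - 4)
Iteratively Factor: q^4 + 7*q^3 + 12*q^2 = (q)*(q^3 + 7*q^2 + 12*q) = q*(q + 4)*(q^2 + 3*q) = q^2*(q + 4)*(q + 3)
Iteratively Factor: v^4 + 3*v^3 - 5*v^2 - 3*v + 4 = (v - 1)*(v^3 + 4*v^2 - v - 4) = (v - 1)^2*(v^2 + 5*v + 4) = (v - 1)^2*(v + 4)*(v + 1)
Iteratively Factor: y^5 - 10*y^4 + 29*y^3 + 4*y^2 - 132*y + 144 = (y - 3)*(y^4 - 7*y^3 + 8*y^2 + 28*y - 48) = (y - 3)*(y + 2)*(y^3 - 9*y^2 + 26*y - 24) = (y - 4)*(y - 3)*(y + 2)*(y^2 - 5*y + 6) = (y - 4)*(y - 3)*(y - 2)*(y + 2)*(y - 3)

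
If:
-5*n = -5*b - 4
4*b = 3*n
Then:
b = 12/5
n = 16/5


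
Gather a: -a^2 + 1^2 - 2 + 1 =-a^2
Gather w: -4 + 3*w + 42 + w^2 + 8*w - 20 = w^2 + 11*w + 18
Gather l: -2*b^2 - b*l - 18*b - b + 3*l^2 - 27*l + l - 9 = -2*b^2 - 19*b + 3*l^2 + l*(-b - 26) - 9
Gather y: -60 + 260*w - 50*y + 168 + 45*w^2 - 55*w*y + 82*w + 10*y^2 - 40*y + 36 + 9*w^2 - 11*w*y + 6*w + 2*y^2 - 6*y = 54*w^2 + 348*w + 12*y^2 + y*(-66*w - 96) + 144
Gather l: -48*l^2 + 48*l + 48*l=-48*l^2 + 96*l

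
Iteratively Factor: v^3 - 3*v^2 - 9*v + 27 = (v + 3)*(v^2 - 6*v + 9) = (v - 3)*(v + 3)*(v - 3)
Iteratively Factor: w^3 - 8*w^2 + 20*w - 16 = (w - 2)*(w^2 - 6*w + 8) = (w - 4)*(w - 2)*(w - 2)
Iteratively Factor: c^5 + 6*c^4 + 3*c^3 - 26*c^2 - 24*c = (c + 3)*(c^4 + 3*c^3 - 6*c^2 - 8*c) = (c + 1)*(c + 3)*(c^3 + 2*c^2 - 8*c) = (c - 2)*(c + 1)*(c + 3)*(c^2 + 4*c) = (c - 2)*(c + 1)*(c + 3)*(c + 4)*(c)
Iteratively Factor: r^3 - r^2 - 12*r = (r - 4)*(r^2 + 3*r) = (r - 4)*(r + 3)*(r)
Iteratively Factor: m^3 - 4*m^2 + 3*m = (m)*(m^2 - 4*m + 3) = m*(m - 3)*(m - 1)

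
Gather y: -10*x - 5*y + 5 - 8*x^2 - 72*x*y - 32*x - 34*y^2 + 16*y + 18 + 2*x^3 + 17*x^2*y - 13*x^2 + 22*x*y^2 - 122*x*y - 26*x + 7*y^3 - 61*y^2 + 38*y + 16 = 2*x^3 - 21*x^2 - 68*x + 7*y^3 + y^2*(22*x - 95) + y*(17*x^2 - 194*x + 49) + 39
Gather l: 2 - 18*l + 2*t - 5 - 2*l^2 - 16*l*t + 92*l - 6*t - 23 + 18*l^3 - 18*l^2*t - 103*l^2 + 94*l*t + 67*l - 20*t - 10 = 18*l^3 + l^2*(-18*t - 105) + l*(78*t + 141) - 24*t - 36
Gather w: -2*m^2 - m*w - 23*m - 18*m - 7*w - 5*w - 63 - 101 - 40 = -2*m^2 - 41*m + w*(-m - 12) - 204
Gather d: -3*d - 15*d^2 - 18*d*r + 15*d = -15*d^2 + d*(12 - 18*r)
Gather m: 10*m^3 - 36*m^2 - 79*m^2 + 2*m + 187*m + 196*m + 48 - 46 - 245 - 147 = 10*m^3 - 115*m^2 + 385*m - 390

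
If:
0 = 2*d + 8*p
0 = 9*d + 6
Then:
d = -2/3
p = 1/6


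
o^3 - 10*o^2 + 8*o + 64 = (o - 8)*(o - 4)*(o + 2)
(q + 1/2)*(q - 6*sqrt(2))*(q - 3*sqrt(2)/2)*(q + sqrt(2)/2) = q^4 - 7*sqrt(2)*q^3 + q^3/2 - 7*sqrt(2)*q^2/2 + 21*q^2/2 + 21*q/4 + 9*sqrt(2)*q + 9*sqrt(2)/2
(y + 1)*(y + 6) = y^2 + 7*y + 6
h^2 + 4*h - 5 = (h - 1)*(h + 5)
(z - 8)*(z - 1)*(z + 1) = z^3 - 8*z^2 - z + 8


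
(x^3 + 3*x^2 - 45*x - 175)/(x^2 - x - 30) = (x^2 - 2*x - 35)/(x - 6)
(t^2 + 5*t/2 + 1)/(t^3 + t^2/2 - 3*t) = (2*t + 1)/(t*(2*t - 3))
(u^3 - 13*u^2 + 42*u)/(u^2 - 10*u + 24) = u*(u - 7)/(u - 4)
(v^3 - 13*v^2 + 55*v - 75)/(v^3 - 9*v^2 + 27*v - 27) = (v^2 - 10*v + 25)/(v^2 - 6*v + 9)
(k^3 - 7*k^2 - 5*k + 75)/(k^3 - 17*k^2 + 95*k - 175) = (k + 3)/(k - 7)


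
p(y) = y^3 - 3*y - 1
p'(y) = 3*y^2 - 3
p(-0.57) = 0.52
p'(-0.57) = -2.03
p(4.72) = 89.99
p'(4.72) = 63.84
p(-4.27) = -66.04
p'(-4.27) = 51.70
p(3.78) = 41.67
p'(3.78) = 39.87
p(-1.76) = -1.17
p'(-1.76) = 6.29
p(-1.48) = 0.20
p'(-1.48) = 3.57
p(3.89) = 46.19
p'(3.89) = 42.40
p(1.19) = -2.88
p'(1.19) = 1.25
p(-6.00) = -199.00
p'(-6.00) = 105.00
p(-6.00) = -199.00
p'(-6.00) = 105.00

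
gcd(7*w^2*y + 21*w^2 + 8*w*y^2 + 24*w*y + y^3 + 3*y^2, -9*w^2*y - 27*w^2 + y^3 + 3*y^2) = y + 3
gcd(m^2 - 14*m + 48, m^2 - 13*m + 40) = m - 8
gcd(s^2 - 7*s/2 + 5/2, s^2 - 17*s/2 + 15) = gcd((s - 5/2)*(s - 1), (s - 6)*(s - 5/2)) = s - 5/2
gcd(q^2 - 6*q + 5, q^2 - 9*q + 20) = q - 5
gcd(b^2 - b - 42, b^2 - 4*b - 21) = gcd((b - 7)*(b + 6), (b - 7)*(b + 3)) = b - 7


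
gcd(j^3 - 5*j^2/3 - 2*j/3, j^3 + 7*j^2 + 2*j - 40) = j - 2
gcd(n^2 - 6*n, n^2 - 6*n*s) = n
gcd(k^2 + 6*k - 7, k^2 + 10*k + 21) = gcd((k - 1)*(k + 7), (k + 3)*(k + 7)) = k + 7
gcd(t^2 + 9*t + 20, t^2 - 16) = t + 4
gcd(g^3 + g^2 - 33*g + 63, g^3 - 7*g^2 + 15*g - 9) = g^2 - 6*g + 9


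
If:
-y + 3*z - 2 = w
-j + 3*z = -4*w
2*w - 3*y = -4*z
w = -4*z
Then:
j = -78/25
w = -24/25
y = -8/25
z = 6/25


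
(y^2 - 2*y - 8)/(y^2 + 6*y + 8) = (y - 4)/(y + 4)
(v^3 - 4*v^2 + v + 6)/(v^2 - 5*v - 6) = (v^2 - 5*v + 6)/(v - 6)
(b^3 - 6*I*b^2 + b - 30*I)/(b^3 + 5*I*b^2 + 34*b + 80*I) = (b - 3*I)/(b + 8*I)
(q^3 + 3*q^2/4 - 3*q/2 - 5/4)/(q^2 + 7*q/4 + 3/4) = (4*q^2 - q - 5)/(4*q + 3)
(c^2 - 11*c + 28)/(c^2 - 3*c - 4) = (c - 7)/(c + 1)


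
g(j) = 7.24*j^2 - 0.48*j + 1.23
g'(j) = 14.48*j - 0.48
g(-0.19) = 1.58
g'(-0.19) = -3.23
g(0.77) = 5.15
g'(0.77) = 10.67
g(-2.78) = 58.52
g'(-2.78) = -40.73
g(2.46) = 43.86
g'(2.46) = 35.14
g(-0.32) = 2.12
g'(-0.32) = -5.11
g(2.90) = 60.73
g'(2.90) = 41.51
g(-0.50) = 3.28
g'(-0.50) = -7.72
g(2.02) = 29.80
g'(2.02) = 28.77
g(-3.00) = 67.83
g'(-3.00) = -43.92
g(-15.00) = 1637.43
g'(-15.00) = -217.68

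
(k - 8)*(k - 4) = k^2 - 12*k + 32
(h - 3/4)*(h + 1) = h^2 + h/4 - 3/4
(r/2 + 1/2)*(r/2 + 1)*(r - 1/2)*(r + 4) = r^4/4 + 13*r^3/8 + 21*r^2/8 + r/4 - 1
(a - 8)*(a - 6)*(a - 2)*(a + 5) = a^4 - 11*a^3 - 4*a^2 + 284*a - 480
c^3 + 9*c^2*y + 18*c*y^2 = c*(c + 3*y)*(c + 6*y)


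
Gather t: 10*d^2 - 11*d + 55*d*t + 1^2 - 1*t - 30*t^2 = 10*d^2 - 11*d - 30*t^2 + t*(55*d - 1) + 1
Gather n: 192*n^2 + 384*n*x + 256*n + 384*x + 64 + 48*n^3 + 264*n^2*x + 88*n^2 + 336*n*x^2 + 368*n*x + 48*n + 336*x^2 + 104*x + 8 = 48*n^3 + n^2*(264*x + 280) + n*(336*x^2 + 752*x + 304) + 336*x^2 + 488*x + 72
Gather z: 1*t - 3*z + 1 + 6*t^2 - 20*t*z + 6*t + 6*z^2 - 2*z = 6*t^2 + 7*t + 6*z^2 + z*(-20*t - 5) + 1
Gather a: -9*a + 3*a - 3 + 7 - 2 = 2 - 6*a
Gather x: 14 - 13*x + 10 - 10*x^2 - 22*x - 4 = -10*x^2 - 35*x + 20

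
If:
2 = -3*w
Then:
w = -2/3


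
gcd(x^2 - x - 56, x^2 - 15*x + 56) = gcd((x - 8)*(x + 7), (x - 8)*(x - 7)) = x - 8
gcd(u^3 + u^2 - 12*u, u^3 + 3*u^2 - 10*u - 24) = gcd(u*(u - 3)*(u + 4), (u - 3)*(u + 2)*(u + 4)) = u^2 + u - 12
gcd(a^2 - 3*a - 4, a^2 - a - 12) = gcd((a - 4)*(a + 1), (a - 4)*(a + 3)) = a - 4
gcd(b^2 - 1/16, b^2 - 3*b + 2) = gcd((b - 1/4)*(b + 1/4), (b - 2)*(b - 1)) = 1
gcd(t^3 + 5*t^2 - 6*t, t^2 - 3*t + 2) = t - 1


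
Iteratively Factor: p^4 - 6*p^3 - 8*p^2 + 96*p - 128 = (p - 4)*(p^3 - 2*p^2 - 16*p + 32) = (p - 4)*(p + 4)*(p^2 - 6*p + 8) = (p - 4)^2*(p + 4)*(p - 2)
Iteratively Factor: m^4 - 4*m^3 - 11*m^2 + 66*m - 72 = (m - 3)*(m^3 - m^2 - 14*m + 24) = (m - 3)*(m - 2)*(m^2 + m - 12) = (m - 3)*(m - 2)*(m + 4)*(m - 3)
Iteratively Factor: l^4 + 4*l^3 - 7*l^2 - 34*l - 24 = (l + 4)*(l^3 - 7*l - 6) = (l + 2)*(l + 4)*(l^2 - 2*l - 3) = (l - 3)*(l + 2)*(l + 4)*(l + 1)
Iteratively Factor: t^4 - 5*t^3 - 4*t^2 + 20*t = (t - 5)*(t^3 - 4*t) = t*(t - 5)*(t^2 - 4) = t*(t - 5)*(t - 2)*(t + 2)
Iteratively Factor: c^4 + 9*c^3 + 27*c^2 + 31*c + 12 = (c + 1)*(c^3 + 8*c^2 + 19*c + 12) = (c + 1)*(c + 3)*(c^2 + 5*c + 4) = (c + 1)*(c + 3)*(c + 4)*(c + 1)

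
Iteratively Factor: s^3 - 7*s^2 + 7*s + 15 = (s - 5)*(s^2 - 2*s - 3) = (s - 5)*(s + 1)*(s - 3)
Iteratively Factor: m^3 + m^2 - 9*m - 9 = (m - 3)*(m^2 + 4*m + 3) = (m - 3)*(m + 1)*(m + 3)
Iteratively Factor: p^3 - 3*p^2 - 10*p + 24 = (p - 4)*(p^2 + p - 6) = (p - 4)*(p + 3)*(p - 2)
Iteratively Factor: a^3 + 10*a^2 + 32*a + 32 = (a + 4)*(a^2 + 6*a + 8) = (a + 4)^2*(a + 2)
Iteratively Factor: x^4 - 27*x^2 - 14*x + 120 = (x - 5)*(x^3 + 5*x^2 - 2*x - 24) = (x - 5)*(x + 3)*(x^2 + 2*x - 8) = (x - 5)*(x - 2)*(x + 3)*(x + 4)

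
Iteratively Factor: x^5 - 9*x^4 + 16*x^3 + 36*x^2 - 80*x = (x - 2)*(x^4 - 7*x^3 + 2*x^2 + 40*x) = (x - 4)*(x - 2)*(x^3 - 3*x^2 - 10*x) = (x - 4)*(x - 2)*(x + 2)*(x^2 - 5*x) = x*(x - 4)*(x - 2)*(x + 2)*(x - 5)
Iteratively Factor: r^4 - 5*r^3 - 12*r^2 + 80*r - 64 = (r - 1)*(r^3 - 4*r^2 - 16*r + 64) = (r - 4)*(r - 1)*(r^2 - 16) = (r - 4)^2*(r - 1)*(r + 4)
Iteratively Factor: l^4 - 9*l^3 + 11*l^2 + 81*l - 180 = (l - 5)*(l^3 - 4*l^2 - 9*l + 36) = (l - 5)*(l - 3)*(l^2 - l - 12) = (l - 5)*(l - 3)*(l + 3)*(l - 4)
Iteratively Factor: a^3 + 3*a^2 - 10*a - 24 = (a + 2)*(a^2 + a - 12) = (a - 3)*(a + 2)*(a + 4)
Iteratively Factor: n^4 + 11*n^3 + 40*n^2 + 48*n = (n + 3)*(n^3 + 8*n^2 + 16*n) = (n + 3)*(n + 4)*(n^2 + 4*n) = n*(n + 3)*(n + 4)*(n + 4)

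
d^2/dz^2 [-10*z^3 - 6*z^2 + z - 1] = -60*z - 12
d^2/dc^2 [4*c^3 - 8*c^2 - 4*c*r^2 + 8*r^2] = 24*c - 16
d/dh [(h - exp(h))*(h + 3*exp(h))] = 2*h*exp(h) + 2*h - 6*exp(2*h) + 2*exp(h)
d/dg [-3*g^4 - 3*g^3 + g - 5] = -12*g^3 - 9*g^2 + 1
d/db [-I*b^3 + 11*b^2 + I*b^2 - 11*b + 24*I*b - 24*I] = -3*I*b^2 + 2*b*(11 + I) - 11 + 24*I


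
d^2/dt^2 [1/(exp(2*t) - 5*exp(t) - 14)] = ((5 - 4*exp(t))*(-exp(2*t) + 5*exp(t) + 14) - 2*(2*exp(t) - 5)^2*exp(t))*exp(t)/(-exp(2*t) + 5*exp(t) + 14)^3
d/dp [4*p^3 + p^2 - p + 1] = 12*p^2 + 2*p - 1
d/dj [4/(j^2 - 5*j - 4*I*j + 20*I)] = 4*(-2*j + 5 + 4*I)/(j^2 - 5*j - 4*I*j + 20*I)^2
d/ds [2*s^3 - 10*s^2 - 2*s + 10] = 6*s^2 - 20*s - 2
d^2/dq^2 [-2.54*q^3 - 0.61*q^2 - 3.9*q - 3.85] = -15.24*q - 1.22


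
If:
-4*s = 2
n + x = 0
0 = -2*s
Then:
No Solution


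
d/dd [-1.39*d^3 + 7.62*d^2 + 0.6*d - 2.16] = -4.17*d^2 + 15.24*d + 0.6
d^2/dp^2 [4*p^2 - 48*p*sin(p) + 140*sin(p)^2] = 48*p*sin(p) - 560*sin(p)^2 - 96*cos(p) + 288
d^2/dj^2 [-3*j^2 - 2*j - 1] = -6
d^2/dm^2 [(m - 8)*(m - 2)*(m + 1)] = 6*m - 18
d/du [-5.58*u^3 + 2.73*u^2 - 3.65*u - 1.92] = -16.74*u^2 + 5.46*u - 3.65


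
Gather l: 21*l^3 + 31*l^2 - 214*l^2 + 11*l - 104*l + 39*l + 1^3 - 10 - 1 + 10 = 21*l^3 - 183*l^2 - 54*l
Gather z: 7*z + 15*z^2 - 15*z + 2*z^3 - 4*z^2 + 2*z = 2*z^3 + 11*z^2 - 6*z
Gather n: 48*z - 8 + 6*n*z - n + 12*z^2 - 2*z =n*(6*z - 1) + 12*z^2 + 46*z - 8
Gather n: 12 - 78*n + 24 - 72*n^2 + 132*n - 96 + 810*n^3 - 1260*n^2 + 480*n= 810*n^3 - 1332*n^2 + 534*n - 60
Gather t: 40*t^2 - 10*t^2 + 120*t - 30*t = 30*t^2 + 90*t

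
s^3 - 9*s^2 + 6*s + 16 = (s - 8)*(s - 2)*(s + 1)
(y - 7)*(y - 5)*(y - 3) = y^3 - 15*y^2 + 71*y - 105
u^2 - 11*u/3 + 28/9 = (u - 7/3)*(u - 4/3)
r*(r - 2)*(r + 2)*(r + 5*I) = r^4 + 5*I*r^3 - 4*r^2 - 20*I*r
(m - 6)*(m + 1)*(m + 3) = m^3 - 2*m^2 - 21*m - 18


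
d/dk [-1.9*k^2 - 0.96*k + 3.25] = -3.8*k - 0.96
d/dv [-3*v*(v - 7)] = 21 - 6*v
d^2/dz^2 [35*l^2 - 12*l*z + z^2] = 2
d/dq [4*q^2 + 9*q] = 8*q + 9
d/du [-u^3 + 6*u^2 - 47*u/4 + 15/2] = -3*u^2 + 12*u - 47/4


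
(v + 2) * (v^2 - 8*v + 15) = v^3 - 6*v^2 - v + 30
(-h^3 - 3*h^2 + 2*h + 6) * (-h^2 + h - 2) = h^5 + 2*h^4 - 3*h^3 + 2*h^2 + 2*h - 12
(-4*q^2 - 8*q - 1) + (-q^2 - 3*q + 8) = -5*q^2 - 11*q + 7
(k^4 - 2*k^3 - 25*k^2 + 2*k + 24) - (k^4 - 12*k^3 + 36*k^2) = 10*k^3 - 61*k^2 + 2*k + 24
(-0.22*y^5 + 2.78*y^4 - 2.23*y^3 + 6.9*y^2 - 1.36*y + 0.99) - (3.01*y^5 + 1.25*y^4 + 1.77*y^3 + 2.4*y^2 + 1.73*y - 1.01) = -3.23*y^5 + 1.53*y^4 - 4.0*y^3 + 4.5*y^2 - 3.09*y + 2.0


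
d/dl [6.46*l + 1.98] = 6.46000000000000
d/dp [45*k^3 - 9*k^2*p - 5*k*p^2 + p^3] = -9*k^2 - 10*k*p + 3*p^2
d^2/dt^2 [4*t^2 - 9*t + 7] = 8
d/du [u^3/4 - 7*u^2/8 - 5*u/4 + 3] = 3*u^2/4 - 7*u/4 - 5/4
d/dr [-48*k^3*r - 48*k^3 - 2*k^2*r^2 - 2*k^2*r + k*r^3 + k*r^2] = k*(-48*k^2 - 4*k*r - 2*k + 3*r^2 + 2*r)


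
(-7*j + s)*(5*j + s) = -35*j^2 - 2*j*s + s^2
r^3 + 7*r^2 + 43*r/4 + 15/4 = (r + 1/2)*(r + 3/2)*(r + 5)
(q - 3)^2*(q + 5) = q^3 - q^2 - 21*q + 45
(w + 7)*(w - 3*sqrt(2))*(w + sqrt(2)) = w^3 - 2*sqrt(2)*w^2 + 7*w^2 - 14*sqrt(2)*w - 6*w - 42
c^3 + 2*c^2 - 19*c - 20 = (c - 4)*(c + 1)*(c + 5)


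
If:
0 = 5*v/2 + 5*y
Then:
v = -2*y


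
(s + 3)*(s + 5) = s^2 + 8*s + 15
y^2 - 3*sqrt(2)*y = y*(y - 3*sqrt(2))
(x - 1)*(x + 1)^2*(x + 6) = x^4 + 7*x^3 + 5*x^2 - 7*x - 6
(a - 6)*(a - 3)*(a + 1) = a^3 - 8*a^2 + 9*a + 18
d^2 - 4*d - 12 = (d - 6)*(d + 2)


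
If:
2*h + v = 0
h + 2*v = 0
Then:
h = 0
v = 0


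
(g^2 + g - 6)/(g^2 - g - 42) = (-g^2 - g + 6)/(-g^2 + g + 42)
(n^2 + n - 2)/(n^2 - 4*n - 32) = (-n^2 - n + 2)/(-n^2 + 4*n + 32)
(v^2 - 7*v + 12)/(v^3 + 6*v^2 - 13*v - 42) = (v - 4)/(v^2 + 9*v + 14)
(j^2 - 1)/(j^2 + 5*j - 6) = (j + 1)/(j + 6)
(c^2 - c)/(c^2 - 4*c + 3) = c/(c - 3)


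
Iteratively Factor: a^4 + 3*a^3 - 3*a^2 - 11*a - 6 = (a + 3)*(a^3 - 3*a - 2) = (a + 1)*(a + 3)*(a^2 - a - 2) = (a - 2)*(a + 1)*(a + 3)*(a + 1)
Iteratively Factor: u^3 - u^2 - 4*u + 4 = (u - 2)*(u^2 + u - 2) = (u - 2)*(u + 2)*(u - 1)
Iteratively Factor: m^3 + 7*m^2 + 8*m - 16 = (m + 4)*(m^2 + 3*m - 4) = (m - 1)*(m + 4)*(m + 4)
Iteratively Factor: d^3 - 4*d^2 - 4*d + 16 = (d - 2)*(d^2 - 2*d - 8) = (d - 2)*(d + 2)*(d - 4)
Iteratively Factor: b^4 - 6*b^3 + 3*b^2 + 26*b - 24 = (b - 1)*(b^3 - 5*b^2 - 2*b + 24) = (b - 1)*(b + 2)*(b^2 - 7*b + 12) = (b - 4)*(b - 1)*(b + 2)*(b - 3)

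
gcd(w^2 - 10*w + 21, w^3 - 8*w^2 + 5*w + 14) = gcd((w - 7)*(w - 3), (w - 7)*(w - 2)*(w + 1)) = w - 7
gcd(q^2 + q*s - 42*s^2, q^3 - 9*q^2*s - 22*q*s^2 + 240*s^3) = q - 6*s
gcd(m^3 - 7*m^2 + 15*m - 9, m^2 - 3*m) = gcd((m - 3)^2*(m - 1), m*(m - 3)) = m - 3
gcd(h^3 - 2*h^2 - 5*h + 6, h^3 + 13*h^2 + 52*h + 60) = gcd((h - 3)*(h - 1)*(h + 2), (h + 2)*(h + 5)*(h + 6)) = h + 2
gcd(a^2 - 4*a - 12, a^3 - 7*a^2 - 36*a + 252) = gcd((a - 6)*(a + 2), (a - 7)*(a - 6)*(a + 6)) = a - 6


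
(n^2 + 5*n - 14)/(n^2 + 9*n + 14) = (n - 2)/(n + 2)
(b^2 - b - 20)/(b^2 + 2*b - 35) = (b + 4)/(b + 7)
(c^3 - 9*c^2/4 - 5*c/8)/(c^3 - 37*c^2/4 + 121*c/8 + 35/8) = c/(c - 7)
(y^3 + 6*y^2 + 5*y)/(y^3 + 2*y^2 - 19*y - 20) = y/(y - 4)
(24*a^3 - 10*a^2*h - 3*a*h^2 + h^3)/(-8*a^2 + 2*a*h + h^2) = (-12*a^2 - a*h + h^2)/(4*a + h)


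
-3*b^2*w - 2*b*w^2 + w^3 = w*(-3*b + w)*(b + w)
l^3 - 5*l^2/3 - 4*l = l*(l - 3)*(l + 4/3)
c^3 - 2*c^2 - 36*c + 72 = (c - 6)*(c - 2)*(c + 6)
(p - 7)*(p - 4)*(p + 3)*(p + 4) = p^4 - 4*p^3 - 37*p^2 + 64*p + 336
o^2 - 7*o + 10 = (o - 5)*(o - 2)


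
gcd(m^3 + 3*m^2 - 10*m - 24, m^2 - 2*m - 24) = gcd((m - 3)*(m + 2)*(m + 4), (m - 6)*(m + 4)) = m + 4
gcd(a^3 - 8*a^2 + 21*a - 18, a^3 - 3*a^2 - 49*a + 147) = a - 3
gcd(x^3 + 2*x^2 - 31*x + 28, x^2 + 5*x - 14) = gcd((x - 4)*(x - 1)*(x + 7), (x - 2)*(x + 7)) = x + 7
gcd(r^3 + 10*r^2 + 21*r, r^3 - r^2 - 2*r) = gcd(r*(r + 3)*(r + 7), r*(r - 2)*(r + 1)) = r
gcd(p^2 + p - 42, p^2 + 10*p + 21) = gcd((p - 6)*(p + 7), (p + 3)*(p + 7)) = p + 7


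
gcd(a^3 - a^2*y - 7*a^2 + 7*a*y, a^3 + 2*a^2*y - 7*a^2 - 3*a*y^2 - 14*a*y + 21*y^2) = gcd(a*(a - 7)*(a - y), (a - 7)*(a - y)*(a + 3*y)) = -a^2 + a*y + 7*a - 7*y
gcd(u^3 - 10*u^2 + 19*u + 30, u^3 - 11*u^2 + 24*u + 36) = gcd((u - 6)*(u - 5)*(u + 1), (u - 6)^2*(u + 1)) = u^2 - 5*u - 6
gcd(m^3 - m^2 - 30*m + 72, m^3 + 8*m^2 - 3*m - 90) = m^2 + 3*m - 18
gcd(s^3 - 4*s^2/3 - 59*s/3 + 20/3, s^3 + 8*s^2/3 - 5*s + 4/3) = s^2 + 11*s/3 - 4/3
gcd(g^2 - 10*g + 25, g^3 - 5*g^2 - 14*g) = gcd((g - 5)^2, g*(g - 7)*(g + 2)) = 1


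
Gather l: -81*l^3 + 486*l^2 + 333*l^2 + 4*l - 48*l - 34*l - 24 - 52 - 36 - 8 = -81*l^3 + 819*l^2 - 78*l - 120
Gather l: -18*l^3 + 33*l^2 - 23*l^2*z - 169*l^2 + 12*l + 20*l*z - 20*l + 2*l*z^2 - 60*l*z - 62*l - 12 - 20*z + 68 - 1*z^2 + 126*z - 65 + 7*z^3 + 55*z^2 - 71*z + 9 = -18*l^3 + l^2*(-23*z - 136) + l*(2*z^2 - 40*z - 70) + 7*z^3 + 54*z^2 + 35*z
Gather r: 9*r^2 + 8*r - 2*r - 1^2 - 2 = 9*r^2 + 6*r - 3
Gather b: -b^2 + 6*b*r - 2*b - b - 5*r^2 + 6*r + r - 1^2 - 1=-b^2 + b*(6*r - 3) - 5*r^2 + 7*r - 2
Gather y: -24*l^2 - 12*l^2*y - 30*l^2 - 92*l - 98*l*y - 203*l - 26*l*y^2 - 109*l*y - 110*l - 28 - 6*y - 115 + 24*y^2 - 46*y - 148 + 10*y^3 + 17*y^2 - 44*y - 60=-54*l^2 - 405*l + 10*y^3 + y^2*(41 - 26*l) + y*(-12*l^2 - 207*l - 96) - 351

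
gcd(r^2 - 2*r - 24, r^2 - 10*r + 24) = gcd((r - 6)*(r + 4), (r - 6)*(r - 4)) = r - 6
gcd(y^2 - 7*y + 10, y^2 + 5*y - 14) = y - 2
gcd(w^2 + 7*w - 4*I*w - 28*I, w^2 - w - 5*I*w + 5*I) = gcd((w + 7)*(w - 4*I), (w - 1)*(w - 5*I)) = 1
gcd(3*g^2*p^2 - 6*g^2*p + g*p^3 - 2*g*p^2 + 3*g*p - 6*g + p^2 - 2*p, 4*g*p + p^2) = 1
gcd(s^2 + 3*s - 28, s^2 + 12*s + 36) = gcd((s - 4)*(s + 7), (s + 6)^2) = 1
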